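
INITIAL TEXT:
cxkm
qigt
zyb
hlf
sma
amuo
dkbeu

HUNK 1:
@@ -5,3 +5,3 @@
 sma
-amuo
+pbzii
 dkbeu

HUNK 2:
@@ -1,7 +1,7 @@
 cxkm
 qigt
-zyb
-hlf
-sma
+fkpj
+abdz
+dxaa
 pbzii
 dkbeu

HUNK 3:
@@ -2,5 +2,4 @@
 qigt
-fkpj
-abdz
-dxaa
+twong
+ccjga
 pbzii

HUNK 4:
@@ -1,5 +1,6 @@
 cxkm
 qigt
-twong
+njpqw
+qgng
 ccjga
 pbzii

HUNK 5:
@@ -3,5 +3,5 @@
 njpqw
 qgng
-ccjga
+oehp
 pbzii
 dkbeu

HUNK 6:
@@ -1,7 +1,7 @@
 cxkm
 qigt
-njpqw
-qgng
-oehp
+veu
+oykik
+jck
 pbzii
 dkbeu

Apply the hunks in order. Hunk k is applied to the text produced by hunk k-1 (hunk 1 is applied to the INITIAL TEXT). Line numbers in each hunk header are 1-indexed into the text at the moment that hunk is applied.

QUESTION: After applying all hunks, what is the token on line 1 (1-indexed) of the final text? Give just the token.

Hunk 1: at line 5 remove [amuo] add [pbzii] -> 7 lines: cxkm qigt zyb hlf sma pbzii dkbeu
Hunk 2: at line 1 remove [zyb,hlf,sma] add [fkpj,abdz,dxaa] -> 7 lines: cxkm qigt fkpj abdz dxaa pbzii dkbeu
Hunk 3: at line 2 remove [fkpj,abdz,dxaa] add [twong,ccjga] -> 6 lines: cxkm qigt twong ccjga pbzii dkbeu
Hunk 4: at line 1 remove [twong] add [njpqw,qgng] -> 7 lines: cxkm qigt njpqw qgng ccjga pbzii dkbeu
Hunk 5: at line 3 remove [ccjga] add [oehp] -> 7 lines: cxkm qigt njpqw qgng oehp pbzii dkbeu
Hunk 6: at line 1 remove [njpqw,qgng,oehp] add [veu,oykik,jck] -> 7 lines: cxkm qigt veu oykik jck pbzii dkbeu
Final line 1: cxkm

Answer: cxkm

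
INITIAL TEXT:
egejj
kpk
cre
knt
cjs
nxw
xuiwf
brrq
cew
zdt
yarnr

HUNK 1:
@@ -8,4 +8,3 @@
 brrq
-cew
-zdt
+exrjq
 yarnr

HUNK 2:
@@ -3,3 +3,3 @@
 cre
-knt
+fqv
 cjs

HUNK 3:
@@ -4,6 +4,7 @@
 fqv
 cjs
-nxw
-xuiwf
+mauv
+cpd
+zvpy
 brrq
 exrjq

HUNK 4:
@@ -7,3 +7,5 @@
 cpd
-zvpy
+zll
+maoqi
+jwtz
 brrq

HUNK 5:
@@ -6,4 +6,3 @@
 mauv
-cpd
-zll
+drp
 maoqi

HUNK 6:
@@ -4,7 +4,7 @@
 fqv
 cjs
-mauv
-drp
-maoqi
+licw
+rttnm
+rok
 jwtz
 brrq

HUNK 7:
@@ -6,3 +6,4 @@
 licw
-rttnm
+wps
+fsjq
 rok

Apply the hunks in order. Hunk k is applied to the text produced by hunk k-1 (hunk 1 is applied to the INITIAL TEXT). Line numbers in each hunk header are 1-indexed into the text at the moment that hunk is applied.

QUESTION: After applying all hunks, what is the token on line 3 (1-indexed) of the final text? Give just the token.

Hunk 1: at line 8 remove [cew,zdt] add [exrjq] -> 10 lines: egejj kpk cre knt cjs nxw xuiwf brrq exrjq yarnr
Hunk 2: at line 3 remove [knt] add [fqv] -> 10 lines: egejj kpk cre fqv cjs nxw xuiwf brrq exrjq yarnr
Hunk 3: at line 4 remove [nxw,xuiwf] add [mauv,cpd,zvpy] -> 11 lines: egejj kpk cre fqv cjs mauv cpd zvpy brrq exrjq yarnr
Hunk 4: at line 7 remove [zvpy] add [zll,maoqi,jwtz] -> 13 lines: egejj kpk cre fqv cjs mauv cpd zll maoqi jwtz brrq exrjq yarnr
Hunk 5: at line 6 remove [cpd,zll] add [drp] -> 12 lines: egejj kpk cre fqv cjs mauv drp maoqi jwtz brrq exrjq yarnr
Hunk 6: at line 4 remove [mauv,drp,maoqi] add [licw,rttnm,rok] -> 12 lines: egejj kpk cre fqv cjs licw rttnm rok jwtz brrq exrjq yarnr
Hunk 7: at line 6 remove [rttnm] add [wps,fsjq] -> 13 lines: egejj kpk cre fqv cjs licw wps fsjq rok jwtz brrq exrjq yarnr
Final line 3: cre

Answer: cre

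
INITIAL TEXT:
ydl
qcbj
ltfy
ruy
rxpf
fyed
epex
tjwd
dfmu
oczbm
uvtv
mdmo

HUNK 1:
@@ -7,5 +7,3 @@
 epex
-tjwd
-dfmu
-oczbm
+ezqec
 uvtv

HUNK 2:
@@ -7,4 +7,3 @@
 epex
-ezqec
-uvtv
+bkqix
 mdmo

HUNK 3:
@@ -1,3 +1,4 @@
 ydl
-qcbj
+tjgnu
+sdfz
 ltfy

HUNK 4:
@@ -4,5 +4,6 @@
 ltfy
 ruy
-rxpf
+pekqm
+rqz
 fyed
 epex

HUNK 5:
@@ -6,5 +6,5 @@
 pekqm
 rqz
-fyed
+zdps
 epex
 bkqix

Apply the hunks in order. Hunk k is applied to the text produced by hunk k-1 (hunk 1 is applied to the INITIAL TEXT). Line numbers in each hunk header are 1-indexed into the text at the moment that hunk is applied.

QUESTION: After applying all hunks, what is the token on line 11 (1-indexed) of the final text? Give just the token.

Hunk 1: at line 7 remove [tjwd,dfmu,oczbm] add [ezqec] -> 10 lines: ydl qcbj ltfy ruy rxpf fyed epex ezqec uvtv mdmo
Hunk 2: at line 7 remove [ezqec,uvtv] add [bkqix] -> 9 lines: ydl qcbj ltfy ruy rxpf fyed epex bkqix mdmo
Hunk 3: at line 1 remove [qcbj] add [tjgnu,sdfz] -> 10 lines: ydl tjgnu sdfz ltfy ruy rxpf fyed epex bkqix mdmo
Hunk 4: at line 4 remove [rxpf] add [pekqm,rqz] -> 11 lines: ydl tjgnu sdfz ltfy ruy pekqm rqz fyed epex bkqix mdmo
Hunk 5: at line 6 remove [fyed] add [zdps] -> 11 lines: ydl tjgnu sdfz ltfy ruy pekqm rqz zdps epex bkqix mdmo
Final line 11: mdmo

Answer: mdmo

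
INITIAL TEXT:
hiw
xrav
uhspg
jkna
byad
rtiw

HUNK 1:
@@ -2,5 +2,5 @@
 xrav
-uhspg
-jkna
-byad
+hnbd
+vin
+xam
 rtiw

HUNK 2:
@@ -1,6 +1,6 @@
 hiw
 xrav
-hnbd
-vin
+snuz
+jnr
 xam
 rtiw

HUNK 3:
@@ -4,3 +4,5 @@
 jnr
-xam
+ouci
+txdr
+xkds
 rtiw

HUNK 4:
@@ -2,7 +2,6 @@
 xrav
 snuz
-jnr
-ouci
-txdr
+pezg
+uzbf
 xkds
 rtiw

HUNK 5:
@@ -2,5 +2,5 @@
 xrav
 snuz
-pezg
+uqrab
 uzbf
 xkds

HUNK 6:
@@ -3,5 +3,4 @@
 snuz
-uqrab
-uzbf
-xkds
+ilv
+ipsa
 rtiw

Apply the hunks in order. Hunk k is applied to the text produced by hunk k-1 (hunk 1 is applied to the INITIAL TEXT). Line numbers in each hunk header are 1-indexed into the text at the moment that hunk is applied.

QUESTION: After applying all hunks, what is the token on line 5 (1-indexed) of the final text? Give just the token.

Answer: ipsa

Derivation:
Hunk 1: at line 2 remove [uhspg,jkna,byad] add [hnbd,vin,xam] -> 6 lines: hiw xrav hnbd vin xam rtiw
Hunk 2: at line 1 remove [hnbd,vin] add [snuz,jnr] -> 6 lines: hiw xrav snuz jnr xam rtiw
Hunk 3: at line 4 remove [xam] add [ouci,txdr,xkds] -> 8 lines: hiw xrav snuz jnr ouci txdr xkds rtiw
Hunk 4: at line 2 remove [jnr,ouci,txdr] add [pezg,uzbf] -> 7 lines: hiw xrav snuz pezg uzbf xkds rtiw
Hunk 5: at line 2 remove [pezg] add [uqrab] -> 7 lines: hiw xrav snuz uqrab uzbf xkds rtiw
Hunk 6: at line 3 remove [uqrab,uzbf,xkds] add [ilv,ipsa] -> 6 lines: hiw xrav snuz ilv ipsa rtiw
Final line 5: ipsa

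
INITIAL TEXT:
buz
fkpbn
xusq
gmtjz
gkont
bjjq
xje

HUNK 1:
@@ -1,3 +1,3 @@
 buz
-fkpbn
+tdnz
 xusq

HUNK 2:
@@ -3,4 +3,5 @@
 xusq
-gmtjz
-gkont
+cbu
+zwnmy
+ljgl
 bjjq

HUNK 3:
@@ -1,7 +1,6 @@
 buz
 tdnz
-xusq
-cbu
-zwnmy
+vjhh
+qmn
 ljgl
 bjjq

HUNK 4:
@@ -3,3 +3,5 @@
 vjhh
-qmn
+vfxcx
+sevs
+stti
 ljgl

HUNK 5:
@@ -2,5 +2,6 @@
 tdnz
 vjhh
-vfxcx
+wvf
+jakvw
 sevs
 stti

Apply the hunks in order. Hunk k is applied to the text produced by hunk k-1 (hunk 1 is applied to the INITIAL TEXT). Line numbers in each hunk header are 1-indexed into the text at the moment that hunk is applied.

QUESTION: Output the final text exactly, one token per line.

Hunk 1: at line 1 remove [fkpbn] add [tdnz] -> 7 lines: buz tdnz xusq gmtjz gkont bjjq xje
Hunk 2: at line 3 remove [gmtjz,gkont] add [cbu,zwnmy,ljgl] -> 8 lines: buz tdnz xusq cbu zwnmy ljgl bjjq xje
Hunk 3: at line 1 remove [xusq,cbu,zwnmy] add [vjhh,qmn] -> 7 lines: buz tdnz vjhh qmn ljgl bjjq xje
Hunk 4: at line 3 remove [qmn] add [vfxcx,sevs,stti] -> 9 lines: buz tdnz vjhh vfxcx sevs stti ljgl bjjq xje
Hunk 5: at line 2 remove [vfxcx] add [wvf,jakvw] -> 10 lines: buz tdnz vjhh wvf jakvw sevs stti ljgl bjjq xje

Answer: buz
tdnz
vjhh
wvf
jakvw
sevs
stti
ljgl
bjjq
xje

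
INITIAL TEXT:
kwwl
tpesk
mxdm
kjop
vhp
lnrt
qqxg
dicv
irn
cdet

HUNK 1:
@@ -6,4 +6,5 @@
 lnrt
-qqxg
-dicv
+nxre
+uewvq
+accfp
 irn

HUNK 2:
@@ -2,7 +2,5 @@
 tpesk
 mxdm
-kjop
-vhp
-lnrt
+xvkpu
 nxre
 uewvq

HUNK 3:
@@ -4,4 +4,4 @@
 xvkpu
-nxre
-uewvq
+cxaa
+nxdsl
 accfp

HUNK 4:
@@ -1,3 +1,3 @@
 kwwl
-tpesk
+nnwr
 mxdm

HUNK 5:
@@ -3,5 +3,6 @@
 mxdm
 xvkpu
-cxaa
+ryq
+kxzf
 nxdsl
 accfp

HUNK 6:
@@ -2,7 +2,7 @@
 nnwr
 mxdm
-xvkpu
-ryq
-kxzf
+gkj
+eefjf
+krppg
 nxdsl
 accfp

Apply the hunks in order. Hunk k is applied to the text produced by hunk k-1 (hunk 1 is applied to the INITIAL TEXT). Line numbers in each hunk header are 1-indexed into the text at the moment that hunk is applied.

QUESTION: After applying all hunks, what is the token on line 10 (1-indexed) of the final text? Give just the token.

Hunk 1: at line 6 remove [qqxg,dicv] add [nxre,uewvq,accfp] -> 11 lines: kwwl tpesk mxdm kjop vhp lnrt nxre uewvq accfp irn cdet
Hunk 2: at line 2 remove [kjop,vhp,lnrt] add [xvkpu] -> 9 lines: kwwl tpesk mxdm xvkpu nxre uewvq accfp irn cdet
Hunk 3: at line 4 remove [nxre,uewvq] add [cxaa,nxdsl] -> 9 lines: kwwl tpesk mxdm xvkpu cxaa nxdsl accfp irn cdet
Hunk 4: at line 1 remove [tpesk] add [nnwr] -> 9 lines: kwwl nnwr mxdm xvkpu cxaa nxdsl accfp irn cdet
Hunk 5: at line 3 remove [cxaa] add [ryq,kxzf] -> 10 lines: kwwl nnwr mxdm xvkpu ryq kxzf nxdsl accfp irn cdet
Hunk 6: at line 2 remove [xvkpu,ryq,kxzf] add [gkj,eefjf,krppg] -> 10 lines: kwwl nnwr mxdm gkj eefjf krppg nxdsl accfp irn cdet
Final line 10: cdet

Answer: cdet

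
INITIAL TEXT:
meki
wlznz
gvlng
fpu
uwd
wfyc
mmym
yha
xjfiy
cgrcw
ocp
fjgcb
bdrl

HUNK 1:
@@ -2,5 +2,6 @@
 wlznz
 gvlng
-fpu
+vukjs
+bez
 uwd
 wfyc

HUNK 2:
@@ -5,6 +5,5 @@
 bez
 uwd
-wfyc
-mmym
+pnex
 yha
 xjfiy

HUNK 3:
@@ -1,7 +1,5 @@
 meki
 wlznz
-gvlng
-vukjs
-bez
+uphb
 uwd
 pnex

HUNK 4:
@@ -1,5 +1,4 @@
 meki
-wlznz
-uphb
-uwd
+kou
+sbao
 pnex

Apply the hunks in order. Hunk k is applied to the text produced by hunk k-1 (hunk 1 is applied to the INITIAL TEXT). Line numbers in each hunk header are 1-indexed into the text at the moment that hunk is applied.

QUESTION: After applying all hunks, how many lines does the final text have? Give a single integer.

Hunk 1: at line 2 remove [fpu] add [vukjs,bez] -> 14 lines: meki wlznz gvlng vukjs bez uwd wfyc mmym yha xjfiy cgrcw ocp fjgcb bdrl
Hunk 2: at line 5 remove [wfyc,mmym] add [pnex] -> 13 lines: meki wlznz gvlng vukjs bez uwd pnex yha xjfiy cgrcw ocp fjgcb bdrl
Hunk 3: at line 1 remove [gvlng,vukjs,bez] add [uphb] -> 11 lines: meki wlznz uphb uwd pnex yha xjfiy cgrcw ocp fjgcb bdrl
Hunk 4: at line 1 remove [wlznz,uphb,uwd] add [kou,sbao] -> 10 lines: meki kou sbao pnex yha xjfiy cgrcw ocp fjgcb bdrl
Final line count: 10

Answer: 10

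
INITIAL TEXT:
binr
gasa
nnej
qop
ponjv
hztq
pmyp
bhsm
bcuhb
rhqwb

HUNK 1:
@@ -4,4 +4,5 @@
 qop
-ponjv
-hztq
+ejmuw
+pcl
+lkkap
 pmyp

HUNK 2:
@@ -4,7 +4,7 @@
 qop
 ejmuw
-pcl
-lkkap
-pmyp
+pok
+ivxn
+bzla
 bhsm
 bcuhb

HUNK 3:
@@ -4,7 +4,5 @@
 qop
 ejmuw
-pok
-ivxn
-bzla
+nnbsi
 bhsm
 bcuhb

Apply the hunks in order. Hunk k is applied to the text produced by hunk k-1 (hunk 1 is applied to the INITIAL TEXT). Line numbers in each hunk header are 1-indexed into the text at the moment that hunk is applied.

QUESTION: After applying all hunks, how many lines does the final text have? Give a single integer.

Hunk 1: at line 4 remove [ponjv,hztq] add [ejmuw,pcl,lkkap] -> 11 lines: binr gasa nnej qop ejmuw pcl lkkap pmyp bhsm bcuhb rhqwb
Hunk 2: at line 4 remove [pcl,lkkap,pmyp] add [pok,ivxn,bzla] -> 11 lines: binr gasa nnej qop ejmuw pok ivxn bzla bhsm bcuhb rhqwb
Hunk 3: at line 4 remove [pok,ivxn,bzla] add [nnbsi] -> 9 lines: binr gasa nnej qop ejmuw nnbsi bhsm bcuhb rhqwb
Final line count: 9

Answer: 9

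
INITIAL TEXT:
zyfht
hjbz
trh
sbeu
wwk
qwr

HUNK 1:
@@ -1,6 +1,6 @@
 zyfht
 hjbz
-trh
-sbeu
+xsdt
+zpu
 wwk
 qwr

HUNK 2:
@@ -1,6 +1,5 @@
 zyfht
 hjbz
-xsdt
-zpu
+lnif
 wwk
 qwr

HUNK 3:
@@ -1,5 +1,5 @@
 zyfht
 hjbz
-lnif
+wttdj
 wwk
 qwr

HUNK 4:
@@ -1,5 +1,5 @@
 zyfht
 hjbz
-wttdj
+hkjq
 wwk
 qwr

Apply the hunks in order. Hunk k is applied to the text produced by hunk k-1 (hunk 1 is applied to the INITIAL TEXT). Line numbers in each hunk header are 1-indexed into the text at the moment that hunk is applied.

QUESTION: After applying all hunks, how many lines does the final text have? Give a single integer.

Answer: 5

Derivation:
Hunk 1: at line 1 remove [trh,sbeu] add [xsdt,zpu] -> 6 lines: zyfht hjbz xsdt zpu wwk qwr
Hunk 2: at line 1 remove [xsdt,zpu] add [lnif] -> 5 lines: zyfht hjbz lnif wwk qwr
Hunk 3: at line 1 remove [lnif] add [wttdj] -> 5 lines: zyfht hjbz wttdj wwk qwr
Hunk 4: at line 1 remove [wttdj] add [hkjq] -> 5 lines: zyfht hjbz hkjq wwk qwr
Final line count: 5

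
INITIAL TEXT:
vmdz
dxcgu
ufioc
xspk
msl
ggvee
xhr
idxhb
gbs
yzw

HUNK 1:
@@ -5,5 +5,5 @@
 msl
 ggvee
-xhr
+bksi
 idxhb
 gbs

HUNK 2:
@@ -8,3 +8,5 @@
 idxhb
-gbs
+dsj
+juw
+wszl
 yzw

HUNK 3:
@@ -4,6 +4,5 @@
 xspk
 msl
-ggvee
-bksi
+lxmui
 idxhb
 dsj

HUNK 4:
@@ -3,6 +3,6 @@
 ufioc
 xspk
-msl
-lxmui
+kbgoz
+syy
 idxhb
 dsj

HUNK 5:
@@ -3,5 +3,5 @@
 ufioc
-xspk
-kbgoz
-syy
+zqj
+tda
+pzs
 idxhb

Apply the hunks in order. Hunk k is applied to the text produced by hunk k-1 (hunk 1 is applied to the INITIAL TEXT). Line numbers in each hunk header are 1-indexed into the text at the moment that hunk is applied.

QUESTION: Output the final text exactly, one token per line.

Hunk 1: at line 5 remove [xhr] add [bksi] -> 10 lines: vmdz dxcgu ufioc xspk msl ggvee bksi idxhb gbs yzw
Hunk 2: at line 8 remove [gbs] add [dsj,juw,wszl] -> 12 lines: vmdz dxcgu ufioc xspk msl ggvee bksi idxhb dsj juw wszl yzw
Hunk 3: at line 4 remove [ggvee,bksi] add [lxmui] -> 11 lines: vmdz dxcgu ufioc xspk msl lxmui idxhb dsj juw wszl yzw
Hunk 4: at line 3 remove [msl,lxmui] add [kbgoz,syy] -> 11 lines: vmdz dxcgu ufioc xspk kbgoz syy idxhb dsj juw wszl yzw
Hunk 5: at line 3 remove [xspk,kbgoz,syy] add [zqj,tda,pzs] -> 11 lines: vmdz dxcgu ufioc zqj tda pzs idxhb dsj juw wszl yzw

Answer: vmdz
dxcgu
ufioc
zqj
tda
pzs
idxhb
dsj
juw
wszl
yzw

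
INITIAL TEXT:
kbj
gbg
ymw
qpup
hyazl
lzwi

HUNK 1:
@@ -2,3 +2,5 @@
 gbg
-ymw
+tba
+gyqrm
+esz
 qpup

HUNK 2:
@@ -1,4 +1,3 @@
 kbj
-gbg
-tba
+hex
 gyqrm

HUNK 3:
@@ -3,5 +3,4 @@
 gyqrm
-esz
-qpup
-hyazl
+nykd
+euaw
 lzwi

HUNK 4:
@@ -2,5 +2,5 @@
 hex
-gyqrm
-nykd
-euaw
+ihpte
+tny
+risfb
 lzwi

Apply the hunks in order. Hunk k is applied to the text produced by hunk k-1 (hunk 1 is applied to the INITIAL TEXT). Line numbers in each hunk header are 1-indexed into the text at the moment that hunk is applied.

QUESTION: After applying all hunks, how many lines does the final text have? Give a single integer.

Hunk 1: at line 2 remove [ymw] add [tba,gyqrm,esz] -> 8 lines: kbj gbg tba gyqrm esz qpup hyazl lzwi
Hunk 2: at line 1 remove [gbg,tba] add [hex] -> 7 lines: kbj hex gyqrm esz qpup hyazl lzwi
Hunk 3: at line 3 remove [esz,qpup,hyazl] add [nykd,euaw] -> 6 lines: kbj hex gyqrm nykd euaw lzwi
Hunk 4: at line 2 remove [gyqrm,nykd,euaw] add [ihpte,tny,risfb] -> 6 lines: kbj hex ihpte tny risfb lzwi
Final line count: 6

Answer: 6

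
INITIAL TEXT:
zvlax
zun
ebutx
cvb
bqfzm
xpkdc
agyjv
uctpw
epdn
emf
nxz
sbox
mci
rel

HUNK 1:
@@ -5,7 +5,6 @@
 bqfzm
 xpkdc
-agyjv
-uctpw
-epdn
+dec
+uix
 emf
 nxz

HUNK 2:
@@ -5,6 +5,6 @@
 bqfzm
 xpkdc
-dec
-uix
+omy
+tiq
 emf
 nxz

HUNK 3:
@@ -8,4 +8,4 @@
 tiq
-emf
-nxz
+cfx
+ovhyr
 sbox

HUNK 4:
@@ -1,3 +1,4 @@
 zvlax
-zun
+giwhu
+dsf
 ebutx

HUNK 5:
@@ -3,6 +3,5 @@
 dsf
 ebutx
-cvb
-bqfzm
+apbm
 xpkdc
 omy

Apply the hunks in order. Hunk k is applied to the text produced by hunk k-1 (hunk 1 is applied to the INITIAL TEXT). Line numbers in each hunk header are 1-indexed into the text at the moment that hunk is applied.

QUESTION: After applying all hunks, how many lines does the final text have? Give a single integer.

Hunk 1: at line 5 remove [agyjv,uctpw,epdn] add [dec,uix] -> 13 lines: zvlax zun ebutx cvb bqfzm xpkdc dec uix emf nxz sbox mci rel
Hunk 2: at line 5 remove [dec,uix] add [omy,tiq] -> 13 lines: zvlax zun ebutx cvb bqfzm xpkdc omy tiq emf nxz sbox mci rel
Hunk 3: at line 8 remove [emf,nxz] add [cfx,ovhyr] -> 13 lines: zvlax zun ebutx cvb bqfzm xpkdc omy tiq cfx ovhyr sbox mci rel
Hunk 4: at line 1 remove [zun] add [giwhu,dsf] -> 14 lines: zvlax giwhu dsf ebutx cvb bqfzm xpkdc omy tiq cfx ovhyr sbox mci rel
Hunk 5: at line 3 remove [cvb,bqfzm] add [apbm] -> 13 lines: zvlax giwhu dsf ebutx apbm xpkdc omy tiq cfx ovhyr sbox mci rel
Final line count: 13

Answer: 13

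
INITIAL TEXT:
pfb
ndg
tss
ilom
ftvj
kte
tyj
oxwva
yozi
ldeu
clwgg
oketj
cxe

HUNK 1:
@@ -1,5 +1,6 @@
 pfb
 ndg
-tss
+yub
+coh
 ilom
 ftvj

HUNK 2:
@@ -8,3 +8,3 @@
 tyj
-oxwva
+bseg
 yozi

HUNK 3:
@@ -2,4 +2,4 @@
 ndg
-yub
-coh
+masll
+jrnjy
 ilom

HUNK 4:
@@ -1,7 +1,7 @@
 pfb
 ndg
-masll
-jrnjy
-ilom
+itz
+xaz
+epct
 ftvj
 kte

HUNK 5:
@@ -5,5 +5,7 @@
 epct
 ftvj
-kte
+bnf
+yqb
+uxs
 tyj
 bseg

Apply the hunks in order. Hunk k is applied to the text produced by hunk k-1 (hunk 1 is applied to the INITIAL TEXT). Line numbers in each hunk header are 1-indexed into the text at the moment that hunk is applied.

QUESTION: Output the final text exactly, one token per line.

Answer: pfb
ndg
itz
xaz
epct
ftvj
bnf
yqb
uxs
tyj
bseg
yozi
ldeu
clwgg
oketj
cxe

Derivation:
Hunk 1: at line 1 remove [tss] add [yub,coh] -> 14 lines: pfb ndg yub coh ilom ftvj kte tyj oxwva yozi ldeu clwgg oketj cxe
Hunk 2: at line 8 remove [oxwva] add [bseg] -> 14 lines: pfb ndg yub coh ilom ftvj kte tyj bseg yozi ldeu clwgg oketj cxe
Hunk 3: at line 2 remove [yub,coh] add [masll,jrnjy] -> 14 lines: pfb ndg masll jrnjy ilom ftvj kte tyj bseg yozi ldeu clwgg oketj cxe
Hunk 4: at line 1 remove [masll,jrnjy,ilom] add [itz,xaz,epct] -> 14 lines: pfb ndg itz xaz epct ftvj kte tyj bseg yozi ldeu clwgg oketj cxe
Hunk 5: at line 5 remove [kte] add [bnf,yqb,uxs] -> 16 lines: pfb ndg itz xaz epct ftvj bnf yqb uxs tyj bseg yozi ldeu clwgg oketj cxe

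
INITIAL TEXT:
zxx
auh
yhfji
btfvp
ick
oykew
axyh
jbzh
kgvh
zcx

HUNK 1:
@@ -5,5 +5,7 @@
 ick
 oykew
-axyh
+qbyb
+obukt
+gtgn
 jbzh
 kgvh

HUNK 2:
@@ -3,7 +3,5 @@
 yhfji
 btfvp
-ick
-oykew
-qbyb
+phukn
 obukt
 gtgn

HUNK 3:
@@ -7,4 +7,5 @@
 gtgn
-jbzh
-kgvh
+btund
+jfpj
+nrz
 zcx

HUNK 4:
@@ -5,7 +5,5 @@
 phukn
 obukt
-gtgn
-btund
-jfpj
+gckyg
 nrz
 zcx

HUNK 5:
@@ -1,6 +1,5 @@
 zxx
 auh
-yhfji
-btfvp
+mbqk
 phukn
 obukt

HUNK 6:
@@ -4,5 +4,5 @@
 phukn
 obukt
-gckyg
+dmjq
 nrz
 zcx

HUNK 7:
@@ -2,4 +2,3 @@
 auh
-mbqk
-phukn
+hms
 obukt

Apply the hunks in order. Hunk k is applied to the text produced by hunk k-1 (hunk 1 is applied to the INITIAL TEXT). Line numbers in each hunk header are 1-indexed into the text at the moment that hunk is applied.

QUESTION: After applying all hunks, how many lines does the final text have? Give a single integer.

Answer: 7

Derivation:
Hunk 1: at line 5 remove [axyh] add [qbyb,obukt,gtgn] -> 12 lines: zxx auh yhfji btfvp ick oykew qbyb obukt gtgn jbzh kgvh zcx
Hunk 2: at line 3 remove [ick,oykew,qbyb] add [phukn] -> 10 lines: zxx auh yhfji btfvp phukn obukt gtgn jbzh kgvh zcx
Hunk 3: at line 7 remove [jbzh,kgvh] add [btund,jfpj,nrz] -> 11 lines: zxx auh yhfji btfvp phukn obukt gtgn btund jfpj nrz zcx
Hunk 4: at line 5 remove [gtgn,btund,jfpj] add [gckyg] -> 9 lines: zxx auh yhfji btfvp phukn obukt gckyg nrz zcx
Hunk 5: at line 1 remove [yhfji,btfvp] add [mbqk] -> 8 lines: zxx auh mbqk phukn obukt gckyg nrz zcx
Hunk 6: at line 4 remove [gckyg] add [dmjq] -> 8 lines: zxx auh mbqk phukn obukt dmjq nrz zcx
Hunk 7: at line 2 remove [mbqk,phukn] add [hms] -> 7 lines: zxx auh hms obukt dmjq nrz zcx
Final line count: 7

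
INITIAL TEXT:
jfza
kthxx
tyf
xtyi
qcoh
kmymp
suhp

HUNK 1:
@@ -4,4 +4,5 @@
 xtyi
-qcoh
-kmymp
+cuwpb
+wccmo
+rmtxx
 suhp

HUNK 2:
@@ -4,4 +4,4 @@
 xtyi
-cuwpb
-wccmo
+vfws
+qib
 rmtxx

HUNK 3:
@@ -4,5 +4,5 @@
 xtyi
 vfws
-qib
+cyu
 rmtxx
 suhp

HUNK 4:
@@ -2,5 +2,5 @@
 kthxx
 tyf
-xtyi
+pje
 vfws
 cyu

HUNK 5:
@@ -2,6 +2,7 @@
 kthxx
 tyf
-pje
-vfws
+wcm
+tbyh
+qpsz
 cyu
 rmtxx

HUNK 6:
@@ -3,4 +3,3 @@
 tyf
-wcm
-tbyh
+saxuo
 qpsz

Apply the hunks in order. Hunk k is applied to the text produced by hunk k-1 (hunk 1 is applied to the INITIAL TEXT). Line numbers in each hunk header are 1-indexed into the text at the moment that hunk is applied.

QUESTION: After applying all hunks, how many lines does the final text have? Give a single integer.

Hunk 1: at line 4 remove [qcoh,kmymp] add [cuwpb,wccmo,rmtxx] -> 8 lines: jfza kthxx tyf xtyi cuwpb wccmo rmtxx suhp
Hunk 2: at line 4 remove [cuwpb,wccmo] add [vfws,qib] -> 8 lines: jfza kthxx tyf xtyi vfws qib rmtxx suhp
Hunk 3: at line 4 remove [qib] add [cyu] -> 8 lines: jfza kthxx tyf xtyi vfws cyu rmtxx suhp
Hunk 4: at line 2 remove [xtyi] add [pje] -> 8 lines: jfza kthxx tyf pje vfws cyu rmtxx suhp
Hunk 5: at line 2 remove [pje,vfws] add [wcm,tbyh,qpsz] -> 9 lines: jfza kthxx tyf wcm tbyh qpsz cyu rmtxx suhp
Hunk 6: at line 3 remove [wcm,tbyh] add [saxuo] -> 8 lines: jfza kthxx tyf saxuo qpsz cyu rmtxx suhp
Final line count: 8

Answer: 8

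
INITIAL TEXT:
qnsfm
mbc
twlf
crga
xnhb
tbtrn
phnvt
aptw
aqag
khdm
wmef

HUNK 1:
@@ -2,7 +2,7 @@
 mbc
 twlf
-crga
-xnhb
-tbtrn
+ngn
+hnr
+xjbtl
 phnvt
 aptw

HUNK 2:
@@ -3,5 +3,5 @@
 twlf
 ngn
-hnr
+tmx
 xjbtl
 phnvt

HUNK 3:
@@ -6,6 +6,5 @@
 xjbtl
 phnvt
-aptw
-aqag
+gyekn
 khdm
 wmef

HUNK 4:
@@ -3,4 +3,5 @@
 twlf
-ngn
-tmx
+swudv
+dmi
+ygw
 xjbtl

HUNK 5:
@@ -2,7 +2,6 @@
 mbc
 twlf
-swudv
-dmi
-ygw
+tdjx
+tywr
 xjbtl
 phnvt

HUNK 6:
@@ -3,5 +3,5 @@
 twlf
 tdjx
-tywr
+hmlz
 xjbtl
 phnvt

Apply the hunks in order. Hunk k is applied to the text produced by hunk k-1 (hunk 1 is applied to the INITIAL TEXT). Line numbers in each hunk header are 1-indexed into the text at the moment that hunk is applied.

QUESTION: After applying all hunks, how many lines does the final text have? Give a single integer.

Hunk 1: at line 2 remove [crga,xnhb,tbtrn] add [ngn,hnr,xjbtl] -> 11 lines: qnsfm mbc twlf ngn hnr xjbtl phnvt aptw aqag khdm wmef
Hunk 2: at line 3 remove [hnr] add [tmx] -> 11 lines: qnsfm mbc twlf ngn tmx xjbtl phnvt aptw aqag khdm wmef
Hunk 3: at line 6 remove [aptw,aqag] add [gyekn] -> 10 lines: qnsfm mbc twlf ngn tmx xjbtl phnvt gyekn khdm wmef
Hunk 4: at line 3 remove [ngn,tmx] add [swudv,dmi,ygw] -> 11 lines: qnsfm mbc twlf swudv dmi ygw xjbtl phnvt gyekn khdm wmef
Hunk 5: at line 2 remove [swudv,dmi,ygw] add [tdjx,tywr] -> 10 lines: qnsfm mbc twlf tdjx tywr xjbtl phnvt gyekn khdm wmef
Hunk 6: at line 3 remove [tywr] add [hmlz] -> 10 lines: qnsfm mbc twlf tdjx hmlz xjbtl phnvt gyekn khdm wmef
Final line count: 10

Answer: 10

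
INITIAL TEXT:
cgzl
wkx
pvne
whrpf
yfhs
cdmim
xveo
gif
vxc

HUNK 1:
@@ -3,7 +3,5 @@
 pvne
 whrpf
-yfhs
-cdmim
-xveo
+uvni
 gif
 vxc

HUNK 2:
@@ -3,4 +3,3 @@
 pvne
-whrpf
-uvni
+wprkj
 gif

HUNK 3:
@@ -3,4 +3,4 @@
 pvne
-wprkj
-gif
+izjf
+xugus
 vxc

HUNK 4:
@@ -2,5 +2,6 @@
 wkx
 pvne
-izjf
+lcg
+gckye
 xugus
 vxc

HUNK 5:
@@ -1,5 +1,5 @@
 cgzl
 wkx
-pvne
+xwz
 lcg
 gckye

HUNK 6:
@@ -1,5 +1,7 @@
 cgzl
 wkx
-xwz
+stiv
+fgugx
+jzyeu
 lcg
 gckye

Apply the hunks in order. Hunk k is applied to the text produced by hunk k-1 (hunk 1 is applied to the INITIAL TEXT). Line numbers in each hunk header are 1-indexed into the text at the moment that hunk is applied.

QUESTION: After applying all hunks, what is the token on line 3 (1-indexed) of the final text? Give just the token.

Answer: stiv

Derivation:
Hunk 1: at line 3 remove [yfhs,cdmim,xveo] add [uvni] -> 7 lines: cgzl wkx pvne whrpf uvni gif vxc
Hunk 2: at line 3 remove [whrpf,uvni] add [wprkj] -> 6 lines: cgzl wkx pvne wprkj gif vxc
Hunk 3: at line 3 remove [wprkj,gif] add [izjf,xugus] -> 6 lines: cgzl wkx pvne izjf xugus vxc
Hunk 4: at line 2 remove [izjf] add [lcg,gckye] -> 7 lines: cgzl wkx pvne lcg gckye xugus vxc
Hunk 5: at line 1 remove [pvne] add [xwz] -> 7 lines: cgzl wkx xwz lcg gckye xugus vxc
Hunk 6: at line 1 remove [xwz] add [stiv,fgugx,jzyeu] -> 9 lines: cgzl wkx stiv fgugx jzyeu lcg gckye xugus vxc
Final line 3: stiv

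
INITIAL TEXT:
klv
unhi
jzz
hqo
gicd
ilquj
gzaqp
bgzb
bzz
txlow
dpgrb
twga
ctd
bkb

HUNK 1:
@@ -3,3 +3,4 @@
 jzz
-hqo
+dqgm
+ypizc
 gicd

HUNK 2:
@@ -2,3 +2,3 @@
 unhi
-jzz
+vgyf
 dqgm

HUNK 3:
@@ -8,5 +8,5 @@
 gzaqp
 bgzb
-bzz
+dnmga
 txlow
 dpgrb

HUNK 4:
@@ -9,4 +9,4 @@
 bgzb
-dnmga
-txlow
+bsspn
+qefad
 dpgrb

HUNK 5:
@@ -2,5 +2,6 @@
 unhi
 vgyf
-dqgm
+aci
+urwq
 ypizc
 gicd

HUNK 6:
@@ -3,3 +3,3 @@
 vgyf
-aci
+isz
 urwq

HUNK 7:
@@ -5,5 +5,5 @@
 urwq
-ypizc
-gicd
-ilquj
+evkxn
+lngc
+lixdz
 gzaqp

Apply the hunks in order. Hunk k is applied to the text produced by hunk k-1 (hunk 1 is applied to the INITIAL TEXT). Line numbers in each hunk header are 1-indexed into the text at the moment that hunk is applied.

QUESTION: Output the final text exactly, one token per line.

Answer: klv
unhi
vgyf
isz
urwq
evkxn
lngc
lixdz
gzaqp
bgzb
bsspn
qefad
dpgrb
twga
ctd
bkb

Derivation:
Hunk 1: at line 3 remove [hqo] add [dqgm,ypizc] -> 15 lines: klv unhi jzz dqgm ypizc gicd ilquj gzaqp bgzb bzz txlow dpgrb twga ctd bkb
Hunk 2: at line 2 remove [jzz] add [vgyf] -> 15 lines: klv unhi vgyf dqgm ypizc gicd ilquj gzaqp bgzb bzz txlow dpgrb twga ctd bkb
Hunk 3: at line 8 remove [bzz] add [dnmga] -> 15 lines: klv unhi vgyf dqgm ypizc gicd ilquj gzaqp bgzb dnmga txlow dpgrb twga ctd bkb
Hunk 4: at line 9 remove [dnmga,txlow] add [bsspn,qefad] -> 15 lines: klv unhi vgyf dqgm ypizc gicd ilquj gzaqp bgzb bsspn qefad dpgrb twga ctd bkb
Hunk 5: at line 2 remove [dqgm] add [aci,urwq] -> 16 lines: klv unhi vgyf aci urwq ypizc gicd ilquj gzaqp bgzb bsspn qefad dpgrb twga ctd bkb
Hunk 6: at line 3 remove [aci] add [isz] -> 16 lines: klv unhi vgyf isz urwq ypizc gicd ilquj gzaqp bgzb bsspn qefad dpgrb twga ctd bkb
Hunk 7: at line 5 remove [ypizc,gicd,ilquj] add [evkxn,lngc,lixdz] -> 16 lines: klv unhi vgyf isz urwq evkxn lngc lixdz gzaqp bgzb bsspn qefad dpgrb twga ctd bkb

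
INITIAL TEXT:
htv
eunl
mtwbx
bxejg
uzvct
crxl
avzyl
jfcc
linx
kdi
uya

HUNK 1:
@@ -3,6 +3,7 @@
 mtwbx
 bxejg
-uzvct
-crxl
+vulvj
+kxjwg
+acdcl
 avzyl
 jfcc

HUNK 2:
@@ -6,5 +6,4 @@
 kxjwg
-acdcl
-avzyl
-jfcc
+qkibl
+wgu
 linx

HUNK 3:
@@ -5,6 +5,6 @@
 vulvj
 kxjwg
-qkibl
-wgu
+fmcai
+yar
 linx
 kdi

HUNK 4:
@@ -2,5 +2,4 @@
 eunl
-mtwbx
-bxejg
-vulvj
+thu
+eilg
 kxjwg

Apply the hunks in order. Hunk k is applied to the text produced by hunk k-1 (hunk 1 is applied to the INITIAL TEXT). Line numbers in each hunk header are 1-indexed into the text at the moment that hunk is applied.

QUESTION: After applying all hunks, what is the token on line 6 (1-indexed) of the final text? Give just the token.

Hunk 1: at line 3 remove [uzvct,crxl] add [vulvj,kxjwg,acdcl] -> 12 lines: htv eunl mtwbx bxejg vulvj kxjwg acdcl avzyl jfcc linx kdi uya
Hunk 2: at line 6 remove [acdcl,avzyl,jfcc] add [qkibl,wgu] -> 11 lines: htv eunl mtwbx bxejg vulvj kxjwg qkibl wgu linx kdi uya
Hunk 3: at line 5 remove [qkibl,wgu] add [fmcai,yar] -> 11 lines: htv eunl mtwbx bxejg vulvj kxjwg fmcai yar linx kdi uya
Hunk 4: at line 2 remove [mtwbx,bxejg,vulvj] add [thu,eilg] -> 10 lines: htv eunl thu eilg kxjwg fmcai yar linx kdi uya
Final line 6: fmcai

Answer: fmcai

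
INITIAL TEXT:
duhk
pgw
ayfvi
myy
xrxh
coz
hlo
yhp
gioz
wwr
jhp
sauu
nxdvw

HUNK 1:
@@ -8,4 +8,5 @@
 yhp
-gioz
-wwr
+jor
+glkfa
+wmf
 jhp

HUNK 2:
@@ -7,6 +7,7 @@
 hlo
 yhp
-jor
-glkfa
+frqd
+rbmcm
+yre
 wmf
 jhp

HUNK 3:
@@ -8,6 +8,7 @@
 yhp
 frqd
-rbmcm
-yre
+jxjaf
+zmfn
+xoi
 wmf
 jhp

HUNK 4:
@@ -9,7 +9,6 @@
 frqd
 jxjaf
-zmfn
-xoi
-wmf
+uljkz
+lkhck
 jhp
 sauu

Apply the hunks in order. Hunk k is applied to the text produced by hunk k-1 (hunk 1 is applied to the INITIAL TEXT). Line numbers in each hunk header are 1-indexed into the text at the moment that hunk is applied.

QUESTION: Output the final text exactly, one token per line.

Hunk 1: at line 8 remove [gioz,wwr] add [jor,glkfa,wmf] -> 14 lines: duhk pgw ayfvi myy xrxh coz hlo yhp jor glkfa wmf jhp sauu nxdvw
Hunk 2: at line 7 remove [jor,glkfa] add [frqd,rbmcm,yre] -> 15 lines: duhk pgw ayfvi myy xrxh coz hlo yhp frqd rbmcm yre wmf jhp sauu nxdvw
Hunk 3: at line 8 remove [rbmcm,yre] add [jxjaf,zmfn,xoi] -> 16 lines: duhk pgw ayfvi myy xrxh coz hlo yhp frqd jxjaf zmfn xoi wmf jhp sauu nxdvw
Hunk 4: at line 9 remove [zmfn,xoi,wmf] add [uljkz,lkhck] -> 15 lines: duhk pgw ayfvi myy xrxh coz hlo yhp frqd jxjaf uljkz lkhck jhp sauu nxdvw

Answer: duhk
pgw
ayfvi
myy
xrxh
coz
hlo
yhp
frqd
jxjaf
uljkz
lkhck
jhp
sauu
nxdvw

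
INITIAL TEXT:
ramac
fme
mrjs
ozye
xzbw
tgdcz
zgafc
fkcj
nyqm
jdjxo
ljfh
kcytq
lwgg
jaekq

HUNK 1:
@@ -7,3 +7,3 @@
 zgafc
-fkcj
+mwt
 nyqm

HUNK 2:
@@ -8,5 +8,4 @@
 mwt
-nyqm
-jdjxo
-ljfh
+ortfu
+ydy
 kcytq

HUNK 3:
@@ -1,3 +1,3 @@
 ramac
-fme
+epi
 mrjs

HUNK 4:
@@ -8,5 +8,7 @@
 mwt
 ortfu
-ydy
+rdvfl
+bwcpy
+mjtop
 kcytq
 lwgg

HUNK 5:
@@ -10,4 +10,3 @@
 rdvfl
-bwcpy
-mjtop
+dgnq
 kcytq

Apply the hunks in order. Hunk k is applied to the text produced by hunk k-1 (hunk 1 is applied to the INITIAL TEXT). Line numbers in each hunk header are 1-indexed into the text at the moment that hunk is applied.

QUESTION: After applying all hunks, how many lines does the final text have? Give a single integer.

Hunk 1: at line 7 remove [fkcj] add [mwt] -> 14 lines: ramac fme mrjs ozye xzbw tgdcz zgafc mwt nyqm jdjxo ljfh kcytq lwgg jaekq
Hunk 2: at line 8 remove [nyqm,jdjxo,ljfh] add [ortfu,ydy] -> 13 lines: ramac fme mrjs ozye xzbw tgdcz zgafc mwt ortfu ydy kcytq lwgg jaekq
Hunk 3: at line 1 remove [fme] add [epi] -> 13 lines: ramac epi mrjs ozye xzbw tgdcz zgafc mwt ortfu ydy kcytq lwgg jaekq
Hunk 4: at line 8 remove [ydy] add [rdvfl,bwcpy,mjtop] -> 15 lines: ramac epi mrjs ozye xzbw tgdcz zgafc mwt ortfu rdvfl bwcpy mjtop kcytq lwgg jaekq
Hunk 5: at line 10 remove [bwcpy,mjtop] add [dgnq] -> 14 lines: ramac epi mrjs ozye xzbw tgdcz zgafc mwt ortfu rdvfl dgnq kcytq lwgg jaekq
Final line count: 14

Answer: 14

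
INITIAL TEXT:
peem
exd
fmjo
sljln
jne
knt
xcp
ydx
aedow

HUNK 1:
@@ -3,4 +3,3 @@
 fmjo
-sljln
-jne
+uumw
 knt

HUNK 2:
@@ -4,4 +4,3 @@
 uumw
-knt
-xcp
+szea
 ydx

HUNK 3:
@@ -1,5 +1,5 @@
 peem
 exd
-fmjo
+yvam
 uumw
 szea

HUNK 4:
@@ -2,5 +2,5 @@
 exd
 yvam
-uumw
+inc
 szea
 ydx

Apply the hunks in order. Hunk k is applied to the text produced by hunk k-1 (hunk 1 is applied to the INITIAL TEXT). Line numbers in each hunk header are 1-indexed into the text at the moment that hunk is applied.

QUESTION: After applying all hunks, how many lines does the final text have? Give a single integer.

Hunk 1: at line 3 remove [sljln,jne] add [uumw] -> 8 lines: peem exd fmjo uumw knt xcp ydx aedow
Hunk 2: at line 4 remove [knt,xcp] add [szea] -> 7 lines: peem exd fmjo uumw szea ydx aedow
Hunk 3: at line 1 remove [fmjo] add [yvam] -> 7 lines: peem exd yvam uumw szea ydx aedow
Hunk 4: at line 2 remove [uumw] add [inc] -> 7 lines: peem exd yvam inc szea ydx aedow
Final line count: 7

Answer: 7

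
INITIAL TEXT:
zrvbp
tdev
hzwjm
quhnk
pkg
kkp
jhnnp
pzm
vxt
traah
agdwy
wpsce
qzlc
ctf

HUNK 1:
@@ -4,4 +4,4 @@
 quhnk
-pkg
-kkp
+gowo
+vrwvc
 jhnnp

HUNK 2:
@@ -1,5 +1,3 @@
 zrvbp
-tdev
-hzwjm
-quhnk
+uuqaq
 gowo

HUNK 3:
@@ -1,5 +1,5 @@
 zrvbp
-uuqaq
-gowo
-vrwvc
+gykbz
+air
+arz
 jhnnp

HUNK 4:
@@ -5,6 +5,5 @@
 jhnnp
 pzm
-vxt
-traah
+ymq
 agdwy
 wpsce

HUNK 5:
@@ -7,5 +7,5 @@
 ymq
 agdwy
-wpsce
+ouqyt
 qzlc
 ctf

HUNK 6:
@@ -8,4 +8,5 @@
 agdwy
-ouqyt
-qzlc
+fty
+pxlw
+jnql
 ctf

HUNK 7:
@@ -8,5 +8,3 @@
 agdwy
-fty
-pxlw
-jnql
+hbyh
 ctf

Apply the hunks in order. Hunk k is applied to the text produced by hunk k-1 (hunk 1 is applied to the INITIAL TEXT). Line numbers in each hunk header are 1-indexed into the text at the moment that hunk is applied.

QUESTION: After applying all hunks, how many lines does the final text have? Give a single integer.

Answer: 10

Derivation:
Hunk 1: at line 4 remove [pkg,kkp] add [gowo,vrwvc] -> 14 lines: zrvbp tdev hzwjm quhnk gowo vrwvc jhnnp pzm vxt traah agdwy wpsce qzlc ctf
Hunk 2: at line 1 remove [tdev,hzwjm,quhnk] add [uuqaq] -> 12 lines: zrvbp uuqaq gowo vrwvc jhnnp pzm vxt traah agdwy wpsce qzlc ctf
Hunk 3: at line 1 remove [uuqaq,gowo,vrwvc] add [gykbz,air,arz] -> 12 lines: zrvbp gykbz air arz jhnnp pzm vxt traah agdwy wpsce qzlc ctf
Hunk 4: at line 5 remove [vxt,traah] add [ymq] -> 11 lines: zrvbp gykbz air arz jhnnp pzm ymq agdwy wpsce qzlc ctf
Hunk 5: at line 7 remove [wpsce] add [ouqyt] -> 11 lines: zrvbp gykbz air arz jhnnp pzm ymq agdwy ouqyt qzlc ctf
Hunk 6: at line 8 remove [ouqyt,qzlc] add [fty,pxlw,jnql] -> 12 lines: zrvbp gykbz air arz jhnnp pzm ymq agdwy fty pxlw jnql ctf
Hunk 7: at line 8 remove [fty,pxlw,jnql] add [hbyh] -> 10 lines: zrvbp gykbz air arz jhnnp pzm ymq agdwy hbyh ctf
Final line count: 10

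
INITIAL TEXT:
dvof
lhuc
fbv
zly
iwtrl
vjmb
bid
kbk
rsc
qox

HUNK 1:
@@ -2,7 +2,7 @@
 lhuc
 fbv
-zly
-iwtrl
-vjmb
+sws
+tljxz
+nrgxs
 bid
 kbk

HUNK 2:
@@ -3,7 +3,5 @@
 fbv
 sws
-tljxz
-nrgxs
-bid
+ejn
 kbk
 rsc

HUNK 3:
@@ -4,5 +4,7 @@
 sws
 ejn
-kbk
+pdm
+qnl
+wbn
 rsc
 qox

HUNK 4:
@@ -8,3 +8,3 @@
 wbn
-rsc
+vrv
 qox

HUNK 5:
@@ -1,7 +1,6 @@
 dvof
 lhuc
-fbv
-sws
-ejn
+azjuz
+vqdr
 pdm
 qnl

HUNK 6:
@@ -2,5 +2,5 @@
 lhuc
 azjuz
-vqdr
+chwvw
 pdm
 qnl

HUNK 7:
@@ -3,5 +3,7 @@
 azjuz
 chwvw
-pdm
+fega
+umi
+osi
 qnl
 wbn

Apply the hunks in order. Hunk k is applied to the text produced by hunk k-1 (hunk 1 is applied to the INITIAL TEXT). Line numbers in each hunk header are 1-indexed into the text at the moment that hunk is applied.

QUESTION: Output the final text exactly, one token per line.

Hunk 1: at line 2 remove [zly,iwtrl,vjmb] add [sws,tljxz,nrgxs] -> 10 lines: dvof lhuc fbv sws tljxz nrgxs bid kbk rsc qox
Hunk 2: at line 3 remove [tljxz,nrgxs,bid] add [ejn] -> 8 lines: dvof lhuc fbv sws ejn kbk rsc qox
Hunk 3: at line 4 remove [kbk] add [pdm,qnl,wbn] -> 10 lines: dvof lhuc fbv sws ejn pdm qnl wbn rsc qox
Hunk 4: at line 8 remove [rsc] add [vrv] -> 10 lines: dvof lhuc fbv sws ejn pdm qnl wbn vrv qox
Hunk 5: at line 1 remove [fbv,sws,ejn] add [azjuz,vqdr] -> 9 lines: dvof lhuc azjuz vqdr pdm qnl wbn vrv qox
Hunk 6: at line 2 remove [vqdr] add [chwvw] -> 9 lines: dvof lhuc azjuz chwvw pdm qnl wbn vrv qox
Hunk 7: at line 3 remove [pdm] add [fega,umi,osi] -> 11 lines: dvof lhuc azjuz chwvw fega umi osi qnl wbn vrv qox

Answer: dvof
lhuc
azjuz
chwvw
fega
umi
osi
qnl
wbn
vrv
qox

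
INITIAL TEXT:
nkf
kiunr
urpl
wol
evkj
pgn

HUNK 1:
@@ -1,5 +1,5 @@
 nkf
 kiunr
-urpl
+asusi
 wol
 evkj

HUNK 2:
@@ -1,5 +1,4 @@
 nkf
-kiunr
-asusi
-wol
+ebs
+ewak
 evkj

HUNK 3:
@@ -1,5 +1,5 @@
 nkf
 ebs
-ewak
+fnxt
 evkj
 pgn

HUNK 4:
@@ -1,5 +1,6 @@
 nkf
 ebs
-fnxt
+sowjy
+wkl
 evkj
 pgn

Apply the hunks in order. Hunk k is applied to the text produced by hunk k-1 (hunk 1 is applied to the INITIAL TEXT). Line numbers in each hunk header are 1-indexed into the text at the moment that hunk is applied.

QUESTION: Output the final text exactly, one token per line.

Answer: nkf
ebs
sowjy
wkl
evkj
pgn

Derivation:
Hunk 1: at line 1 remove [urpl] add [asusi] -> 6 lines: nkf kiunr asusi wol evkj pgn
Hunk 2: at line 1 remove [kiunr,asusi,wol] add [ebs,ewak] -> 5 lines: nkf ebs ewak evkj pgn
Hunk 3: at line 1 remove [ewak] add [fnxt] -> 5 lines: nkf ebs fnxt evkj pgn
Hunk 4: at line 1 remove [fnxt] add [sowjy,wkl] -> 6 lines: nkf ebs sowjy wkl evkj pgn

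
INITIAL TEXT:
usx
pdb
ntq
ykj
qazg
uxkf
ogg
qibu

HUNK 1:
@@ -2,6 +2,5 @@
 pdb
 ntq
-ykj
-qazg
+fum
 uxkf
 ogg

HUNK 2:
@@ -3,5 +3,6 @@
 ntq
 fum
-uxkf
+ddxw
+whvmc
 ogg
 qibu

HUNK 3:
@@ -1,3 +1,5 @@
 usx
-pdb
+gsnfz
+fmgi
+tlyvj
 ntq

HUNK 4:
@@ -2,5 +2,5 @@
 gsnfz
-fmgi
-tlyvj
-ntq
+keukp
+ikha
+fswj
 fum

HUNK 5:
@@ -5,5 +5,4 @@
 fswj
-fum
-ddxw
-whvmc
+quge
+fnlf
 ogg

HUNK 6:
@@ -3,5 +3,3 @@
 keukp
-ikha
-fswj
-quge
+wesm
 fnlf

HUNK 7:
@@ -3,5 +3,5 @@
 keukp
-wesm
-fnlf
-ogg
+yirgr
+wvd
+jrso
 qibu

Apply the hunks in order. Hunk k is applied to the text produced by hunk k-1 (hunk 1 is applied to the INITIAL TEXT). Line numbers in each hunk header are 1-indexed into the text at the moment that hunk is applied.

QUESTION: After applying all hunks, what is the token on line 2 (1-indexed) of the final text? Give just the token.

Hunk 1: at line 2 remove [ykj,qazg] add [fum] -> 7 lines: usx pdb ntq fum uxkf ogg qibu
Hunk 2: at line 3 remove [uxkf] add [ddxw,whvmc] -> 8 lines: usx pdb ntq fum ddxw whvmc ogg qibu
Hunk 3: at line 1 remove [pdb] add [gsnfz,fmgi,tlyvj] -> 10 lines: usx gsnfz fmgi tlyvj ntq fum ddxw whvmc ogg qibu
Hunk 4: at line 2 remove [fmgi,tlyvj,ntq] add [keukp,ikha,fswj] -> 10 lines: usx gsnfz keukp ikha fswj fum ddxw whvmc ogg qibu
Hunk 5: at line 5 remove [fum,ddxw,whvmc] add [quge,fnlf] -> 9 lines: usx gsnfz keukp ikha fswj quge fnlf ogg qibu
Hunk 6: at line 3 remove [ikha,fswj,quge] add [wesm] -> 7 lines: usx gsnfz keukp wesm fnlf ogg qibu
Hunk 7: at line 3 remove [wesm,fnlf,ogg] add [yirgr,wvd,jrso] -> 7 lines: usx gsnfz keukp yirgr wvd jrso qibu
Final line 2: gsnfz

Answer: gsnfz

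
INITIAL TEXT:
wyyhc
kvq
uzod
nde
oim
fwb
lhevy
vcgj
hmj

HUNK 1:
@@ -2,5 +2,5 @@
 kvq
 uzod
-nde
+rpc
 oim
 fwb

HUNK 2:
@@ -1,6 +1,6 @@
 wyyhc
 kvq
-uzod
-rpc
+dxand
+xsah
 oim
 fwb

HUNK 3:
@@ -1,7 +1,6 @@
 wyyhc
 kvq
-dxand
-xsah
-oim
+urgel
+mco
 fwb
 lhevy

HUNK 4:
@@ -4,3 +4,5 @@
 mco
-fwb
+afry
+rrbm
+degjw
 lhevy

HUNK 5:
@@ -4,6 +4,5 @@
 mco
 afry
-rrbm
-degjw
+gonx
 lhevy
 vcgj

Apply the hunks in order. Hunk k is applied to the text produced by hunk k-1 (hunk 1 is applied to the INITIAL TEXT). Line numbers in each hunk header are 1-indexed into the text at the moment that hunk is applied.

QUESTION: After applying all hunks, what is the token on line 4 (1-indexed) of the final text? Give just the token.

Hunk 1: at line 2 remove [nde] add [rpc] -> 9 lines: wyyhc kvq uzod rpc oim fwb lhevy vcgj hmj
Hunk 2: at line 1 remove [uzod,rpc] add [dxand,xsah] -> 9 lines: wyyhc kvq dxand xsah oim fwb lhevy vcgj hmj
Hunk 3: at line 1 remove [dxand,xsah,oim] add [urgel,mco] -> 8 lines: wyyhc kvq urgel mco fwb lhevy vcgj hmj
Hunk 4: at line 4 remove [fwb] add [afry,rrbm,degjw] -> 10 lines: wyyhc kvq urgel mco afry rrbm degjw lhevy vcgj hmj
Hunk 5: at line 4 remove [rrbm,degjw] add [gonx] -> 9 lines: wyyhc kvq urgel mco afry gonx lhevy vcgj hmj
Final line 4: mco

Answer: mco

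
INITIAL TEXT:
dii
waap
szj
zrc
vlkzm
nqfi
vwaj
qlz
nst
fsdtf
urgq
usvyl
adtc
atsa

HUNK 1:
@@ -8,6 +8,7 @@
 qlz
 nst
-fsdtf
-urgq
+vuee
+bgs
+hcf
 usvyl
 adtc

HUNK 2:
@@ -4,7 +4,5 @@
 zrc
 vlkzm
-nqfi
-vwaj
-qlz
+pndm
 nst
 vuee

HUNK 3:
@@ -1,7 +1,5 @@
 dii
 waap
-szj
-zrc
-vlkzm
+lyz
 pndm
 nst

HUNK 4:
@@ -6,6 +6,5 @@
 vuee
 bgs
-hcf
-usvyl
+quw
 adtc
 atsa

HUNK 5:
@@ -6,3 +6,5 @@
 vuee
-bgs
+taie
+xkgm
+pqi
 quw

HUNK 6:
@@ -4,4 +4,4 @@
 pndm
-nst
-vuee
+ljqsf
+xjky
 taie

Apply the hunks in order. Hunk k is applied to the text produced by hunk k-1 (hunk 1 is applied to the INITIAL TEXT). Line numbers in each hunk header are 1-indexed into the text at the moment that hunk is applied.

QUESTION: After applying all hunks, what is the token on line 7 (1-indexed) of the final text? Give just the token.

Answer: taie

Derivation:
Hunk 1: at line 8 remove [fsdtf,urgq] add [vuee,bgs,hcf] -> 15 lines: dii waap szj zrc vlkzm nqfi vwaj qlz nst vuee bgs hcf usvyl adtc atsa
Hunk 2: at line 4 remove [nqfi,vwaj,qlz] add [pndm] -> 13 lines: dii waap szj zrc vlkzm pndm nst vuee bgs hcf usvyl adtc atsa
Hunk 3: at line 1 remove [szj,zrc,vlkzm] add [lyz] -> 11 lines: dii waap lyz pndm nst vuee bgs hcf usvyl adtc atsa
Hunk 4: at line 6 remove [hcf,usvyl] add [quw] -> 10 lines: dii waap lyz pndm nst vuee bgs quw adtc atsa
Hunk 5: at line 6 remove [bgs] add [taie,xkgm,pqi] -> 12 lines: dii waap lyz pndm nst vuee taie xkgm pqi quw adtc atsa
Hunk 6: at line 4 remove [nst,vuee] add [ljqsf,xjky] -> 12 lines: dii waap lyz pndm ljqsf xjky taie xkgm pqi quw adtc atsa
Final line 7: taie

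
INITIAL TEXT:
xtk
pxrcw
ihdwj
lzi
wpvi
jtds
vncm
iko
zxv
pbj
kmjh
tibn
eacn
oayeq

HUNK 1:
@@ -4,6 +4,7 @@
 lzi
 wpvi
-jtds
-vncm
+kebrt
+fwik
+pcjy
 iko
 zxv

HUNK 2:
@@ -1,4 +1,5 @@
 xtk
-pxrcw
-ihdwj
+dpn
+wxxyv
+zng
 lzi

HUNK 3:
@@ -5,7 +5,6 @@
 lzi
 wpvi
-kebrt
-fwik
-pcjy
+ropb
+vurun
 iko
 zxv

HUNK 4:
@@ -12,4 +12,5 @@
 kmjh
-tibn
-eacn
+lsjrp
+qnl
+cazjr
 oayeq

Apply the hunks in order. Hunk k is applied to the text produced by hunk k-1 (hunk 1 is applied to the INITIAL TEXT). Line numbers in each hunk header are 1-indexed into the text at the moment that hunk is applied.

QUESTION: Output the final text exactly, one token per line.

Answer: xtk
dpn
wxxyv
zng
lzi
wpvi
ropb
vurun
iko
zxv
pbj
kmjh
lsjrp
qnl
cazjr
oayeq

Derivation:
Hunk 1: at line 4 remove [jtds,vncm] add [kebrt,fwik,pcjy] -> 15 lines: xtk pxrcw ihdwj lzi wpvi kebrt fwik pcjy iko zxv pbj kmjh tibn eacn oayeq
Hunk 2: at line 1 remove [pxrcw,ihdwj] add [dpn,wxxyv,zng] -> 16 lines: xtk dpn wxxyv zng lzi wpvi kebrt fwik pcjy iko zxv pbj kmjh tibn eacn oayeq
Hunk 3: at line 5 remove [kebrt,fwik,pcjy] add [ropb,vurun] -> 15 lines: xtk dpn wxxyv zng lzi wpvi ropb vurun iko zxv pbj kmjh tibn eacn oayeq
Hunk 4: at line 12 remove [tibn,eacn] add [lsjrp,qnl,cazjr] -> 16 lines: xtk dpn wxxyv zng lzi wpvi ropb vurun iko zxv pbj kmjh lsjrp qnl cazjr oayeq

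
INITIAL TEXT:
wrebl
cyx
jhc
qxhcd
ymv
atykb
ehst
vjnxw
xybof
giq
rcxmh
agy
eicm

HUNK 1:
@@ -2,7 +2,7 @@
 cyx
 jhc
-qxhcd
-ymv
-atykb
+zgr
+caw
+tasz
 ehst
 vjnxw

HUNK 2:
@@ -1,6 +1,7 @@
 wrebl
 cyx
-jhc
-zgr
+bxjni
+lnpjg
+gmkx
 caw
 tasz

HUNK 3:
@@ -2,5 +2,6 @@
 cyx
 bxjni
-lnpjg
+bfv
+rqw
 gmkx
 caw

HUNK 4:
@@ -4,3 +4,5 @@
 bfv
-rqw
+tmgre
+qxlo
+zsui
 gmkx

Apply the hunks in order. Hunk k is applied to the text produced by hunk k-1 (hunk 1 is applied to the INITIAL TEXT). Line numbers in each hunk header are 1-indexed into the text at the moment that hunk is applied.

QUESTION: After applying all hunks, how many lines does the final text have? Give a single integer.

Hunk 1: at line 2 remove [qxhcd,ymv,atykb] add [zgr,caw,tasz] -> 13 lines: wrebl cyx jhc zgr caw tasz ehst vjnxw xybof giq rcxmh agy eicm
Hunk 2: at line 1 remove [jhc,zgr] add [bxjni,lnpjg,gmkx] -> 14 lines: wrebl cyx bxjni lnpjg gmkx caw tasz ehst vjnxw xybof giq rcxmh agy eicm
Hunk 3: at line 2 remove [lnpjg] add [bfv,rqw] -> 15 lines: wrebl cyx bxjni bfv rqw gmkx caw tasz ehst vjnxw xybof giq rcxmh agy eicm
Hunk 4: at line 4 remove [rqw] add [tmgre,qxlo,zsui] -> 17 lines: wrebl cyx bxjni bfv tmgre qxlo zsui gmkx caw tasz ehst vjnxw xybof giq rcxmh agy eicm
Final line count: 17

Answer: 17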